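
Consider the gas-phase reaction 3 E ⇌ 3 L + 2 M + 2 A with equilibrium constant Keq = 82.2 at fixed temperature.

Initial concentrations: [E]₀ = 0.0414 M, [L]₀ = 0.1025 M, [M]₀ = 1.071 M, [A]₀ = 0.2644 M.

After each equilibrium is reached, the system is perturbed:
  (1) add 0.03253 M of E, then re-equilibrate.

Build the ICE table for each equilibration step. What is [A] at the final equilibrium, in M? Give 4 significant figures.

[A]_eq = 0.3019 M

Q₀ = 1.217 vs Keq = 82.2 ⇒ Q<K, forward
Step 1:
                  E         L         M         A
  init       0.0414    0.1025     1.071    0.2644
  Δ        -0.02773   0.02773   0.01849   0.01849
  eq        0.01367    0.1302     1.089    0.2829
  solve Keq expr → x = 0.009244; check Q = 82.2
Then add 0.03253 M of E.
Step 2:
                  E         L         M         A
  init       0.0462    0.1302     1.089    0.2829
  Δ        -0.02859   0.02859   0.01906   0.01906
  eq        0.01761    0.1588     1.109    0.3019
  solve Keq expr → x = 0.009529; check Q = 82.2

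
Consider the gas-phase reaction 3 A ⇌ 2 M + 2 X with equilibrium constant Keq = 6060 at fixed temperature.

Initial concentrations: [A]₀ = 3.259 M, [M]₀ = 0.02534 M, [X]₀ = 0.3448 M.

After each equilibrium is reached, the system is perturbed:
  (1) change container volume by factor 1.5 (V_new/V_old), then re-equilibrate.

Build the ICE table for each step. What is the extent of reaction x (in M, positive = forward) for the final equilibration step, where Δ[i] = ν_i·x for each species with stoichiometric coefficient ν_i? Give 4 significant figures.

x = 0.004289 M

Q₀ = 2.2054e-06 vs Keq = 6060 ⇒ Q<K, forward
Step 1:
                    A           M           X
  I             3.259     0.02534      0.3448
  C            -3.098       2.065       2.065
  E            0.1612       2.091        2.41
  solve Keq expr → x = 1.033; check Q = 6060
Then change container volume by factor 1.5 (V_new/V_old).
Step 2:
                    A           M           X
  I            0.1075       1.394       1.607
  C          -0.01287    0.008577    0.008577
  E            0.0946       1.402       1.615
  solve Keq expr → x = 0.004289; check Q = 6060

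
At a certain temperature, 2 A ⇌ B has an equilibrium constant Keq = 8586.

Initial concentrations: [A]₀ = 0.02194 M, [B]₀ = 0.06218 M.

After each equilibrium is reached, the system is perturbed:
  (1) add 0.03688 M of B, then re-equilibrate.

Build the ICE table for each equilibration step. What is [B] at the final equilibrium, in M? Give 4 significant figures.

[B]_eq = 0.1083 M

Q₀ = 129.2 vs Keq = 8586 ⇒ Q<K, forward
Step 1:
                    A           B
  init        0.02194     0.06218
  Δ          -0.01905    0.009525
  eq          0.00289     0.07171
  solve Keq expr → x = 0.009525; check Q = 8586
Then add 0.03688 M of B.
Step 2:
                    A           B
  init        0.00289      0.1086
  Δ        6.6093e-04 -3.3047e-04
  eq         0.003551      0.1083
  solve Keq expr → x = -3.3047e-04; check Q = 8586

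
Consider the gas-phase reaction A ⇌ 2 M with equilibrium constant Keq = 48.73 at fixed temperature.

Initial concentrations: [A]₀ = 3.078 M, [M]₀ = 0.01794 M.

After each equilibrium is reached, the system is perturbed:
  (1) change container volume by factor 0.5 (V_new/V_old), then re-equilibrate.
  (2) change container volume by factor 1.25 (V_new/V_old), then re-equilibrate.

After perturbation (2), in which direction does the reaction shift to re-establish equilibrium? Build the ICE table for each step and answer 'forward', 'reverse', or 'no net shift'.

Q₀ = 1.0456e-04 vs Keq = 48.73 ⇒ Q<K, forward
Step 1:
                    A           M
  Initial       3.078     0.01794
  Change       -2.543       5.087
  Equil        0.5347       5.105
  solve Keq expr → x = 2.543; check Q = 48.73
Then change container volume by factor 0.5 (V_new/V_old).
Step 2:
                    A           M
  Initial       1.069       10.21
  Change       0.5978      -1.196
  Equil         1.667       9.013
  solve Keq expr → x = -0.5978; check Q = 48.73
Then change container volume by factor 1.25 (V_new/V_old).
Step 3:
                    A           M
  Initial       1.334       7.211
  Change      -0.1661      0.3323
  Equil         1.168       7.543
  solve Keq expr → x = 0.1661; check Q = 48.73

Direction: forward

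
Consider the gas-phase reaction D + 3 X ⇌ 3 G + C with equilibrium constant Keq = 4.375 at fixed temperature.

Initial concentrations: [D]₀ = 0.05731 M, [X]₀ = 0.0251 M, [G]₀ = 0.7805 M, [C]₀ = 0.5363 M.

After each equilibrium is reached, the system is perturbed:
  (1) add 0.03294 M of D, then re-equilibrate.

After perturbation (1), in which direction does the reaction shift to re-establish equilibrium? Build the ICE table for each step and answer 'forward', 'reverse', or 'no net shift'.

Q₀ = 2.8137e+05 vs Keq = 4.375 ⇒ Q>K, reverse
Step 1:
                  D         X         G         C
  init      0.05731    0.0251    0.7805    0.5363
  Δ          0.1132    0.3397   -0.3397   -0.1132
  eq         0.1706    0.3648    0.4408    0.4231
  solve Keq expr → x = -0.1132; check Q = 4.375
Then add 0.03294 M of D.
Step 2:
                  D         X         G         C
  init       0.2035    0.3648    0.4408    0.4231
  Δ       -0.003363  -0.01009   0.01009  0.003363
  eq         0.2001    0.3547    0.4509    0.4264
  solve Keq expr → x = 0.003363; check Q = 4.375

Direction: forward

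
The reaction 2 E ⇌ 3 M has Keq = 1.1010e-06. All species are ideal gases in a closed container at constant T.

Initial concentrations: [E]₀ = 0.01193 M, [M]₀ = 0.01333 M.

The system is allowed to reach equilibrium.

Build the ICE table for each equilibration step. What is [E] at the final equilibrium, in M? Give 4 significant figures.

[E]_eq = 0.0203 M

Q₀ = 0.01664 vs Keq = 1.1010e-06 ⇒ Q>K, reverse
Step 1:
                  E         M
  init      0.01193   0.01333
  Δ        0.008374  -0.01256
  eq         0.0203 7.6852e-04
  solve Keq expr → x = -0.004187; check Q = 1.1010e-06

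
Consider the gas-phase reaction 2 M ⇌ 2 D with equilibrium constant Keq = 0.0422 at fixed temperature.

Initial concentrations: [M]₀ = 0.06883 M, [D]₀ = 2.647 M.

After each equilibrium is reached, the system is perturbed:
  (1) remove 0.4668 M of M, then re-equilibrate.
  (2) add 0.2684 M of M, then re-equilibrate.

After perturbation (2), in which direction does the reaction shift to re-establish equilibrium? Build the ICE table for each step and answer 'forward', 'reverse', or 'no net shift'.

Q₀ = 1479 vs Keq = 0.0422 ⇒ Q>K, reverse
Step 1:
                  M         D
  I         0.06883     2.647
  C           2.184    -2.184
  E           2.253    0.4628
  solve Keq expr → x = -1.092; check Q = 0.0422
Then remove 0.4668 M of M.
Step 2:
                  M         D
  I           1.786    0.4628
  C         0.07955  -0.07955
  E           1.866    0.3833
  solve Keq expr → x = -0.03978; check Q = 0.0422
Then add 0.2684 M of M.
Step 3:
                  M         D
  I           2.134    0.3833
  C        -0.04574   0.04574
  E           2.088     0.429
  solve Keq expr → x = 0.02287; check Q = 0.0422

Direction: forward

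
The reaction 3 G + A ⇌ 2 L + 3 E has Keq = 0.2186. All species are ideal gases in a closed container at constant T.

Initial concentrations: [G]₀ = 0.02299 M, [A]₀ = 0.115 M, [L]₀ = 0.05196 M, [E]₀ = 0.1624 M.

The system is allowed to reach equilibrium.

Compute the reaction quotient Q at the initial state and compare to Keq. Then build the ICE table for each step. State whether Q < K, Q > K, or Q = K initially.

Q₀ = 8.275; Q > K (proceeds reverse)

Q₀ = 8.275 vs Keq = 0.2186 ⇒ Q>K, reverse
Step 1:
                    G           A           L           E
  Initial     0.02299       0.115     0.05196      0.1624
  Change      0.02565     0.00855     -0.0171    -0.02565
  Equil       0.04864      0.1235     0.03486      0.1368
  solve Keq expr → x = -0.00855; check Q = 0.2186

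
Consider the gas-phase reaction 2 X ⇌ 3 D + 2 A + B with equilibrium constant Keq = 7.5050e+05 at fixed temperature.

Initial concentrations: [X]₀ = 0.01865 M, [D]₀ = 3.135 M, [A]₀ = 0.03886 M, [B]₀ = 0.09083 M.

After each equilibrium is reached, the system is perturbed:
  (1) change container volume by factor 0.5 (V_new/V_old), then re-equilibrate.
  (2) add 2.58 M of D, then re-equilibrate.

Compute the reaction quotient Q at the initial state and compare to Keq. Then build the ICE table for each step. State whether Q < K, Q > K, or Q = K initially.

Q₀ = 12.15; Q < K (proceeds forward)

Q₀ = 12.15 vs Keq = 7.5050e+05 ⇒ Q<K, forward
Step 1:
                  X         D         A         B
  I         0.01865     3.135   0.03886   0.09083
  C        -0.01853    0.0278   0.01853  0.009266
  E       1.1789e-04     3.163   0.05739    0.1001
  solve Keq expr → x = 0.009266; check Q = 7.5050e+05
Then change container volume by factor 0.5 (V_new/V_old).
Step 2:
                  X         D         A         B
  I       2.3579e-04     6.326    0.1148    0.2002
  C       7.0056e-04 -0.001051 -7.0056e-04 -3.5028e-04
  E       9.3634e-04     6.325    0.1141    0.1998
  solve Keq expr → x = -3.5028e-04; check Q = 7.5050e+05
Then add 2.58 M of D.
Step 3:
                  X         D         A         B
  I       9.3634e-04     8.905    0.1141    0.1998
  C       6.1800e-04 -9.2699e-04 -6.1800e-04 -3.0900e-04
  E        0.001554     8.904    0.1135    0.1995
  solve Keq expr → x = -3.0900e-04; check Q = 7.5050e+05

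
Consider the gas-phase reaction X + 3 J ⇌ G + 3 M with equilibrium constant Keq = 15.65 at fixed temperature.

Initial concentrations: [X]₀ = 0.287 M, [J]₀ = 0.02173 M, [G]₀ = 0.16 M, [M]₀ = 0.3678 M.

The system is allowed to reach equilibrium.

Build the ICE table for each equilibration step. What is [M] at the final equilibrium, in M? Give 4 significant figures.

Q₀ = 2703 vs Keq = 15.65 ⇒ Q>K, reverse
Step 1:
                   X          J          G          M
  init         0.287    0.02173       0.16     0.3678
  Δ          0.02306    0.06918   -0.02306   -0.06918
  eq          0.3101    0.09091     0.1369     0.2986
  solve Keq expr → x = -0.02306; check Q = 15.65

[M]_eq = 0.2986 M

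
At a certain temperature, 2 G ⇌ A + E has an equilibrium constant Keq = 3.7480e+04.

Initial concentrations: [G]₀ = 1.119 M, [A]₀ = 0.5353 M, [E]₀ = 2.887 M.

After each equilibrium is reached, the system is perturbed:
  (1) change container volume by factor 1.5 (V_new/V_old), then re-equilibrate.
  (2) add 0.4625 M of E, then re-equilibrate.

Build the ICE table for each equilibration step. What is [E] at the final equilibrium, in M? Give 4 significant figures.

[E]_eq = 2.757 M

Q₀ = 1.234 vs Keq = 3.7480e+04 ⇒ Q<K, forward
Step 1:
                   G          A          E
  Initial      1.119     0.5353      2.887
  Change      -1.109     0.5545     0.5545
  Equil         0.01       1.09      3.441
  solve Keq expr → x = 0.5545; check Q = 3.7480e+04
Then change container volume by factor 1.5 (V_new/V_old).
Step 2:
                   G          A          E
  Initial   0.006669     0.7265      2.294
  Change           0          0          0
  Equil     0.006669     0.7265      2.294
  solve Keq expr → x = 0; check Q = 3.7480e+04
Then add 0.4625 M of E.
Step 3:
                   G          A          E
  Initial   0.006669     0.7265      2.757
  Change  6.3930e-04 -3.1965e-04 -3.1965e-04
  Equil     0.007308     0.7262      2.757
  solve Keq expr → x = -3.1965e-04; check Q = 3.7480e+04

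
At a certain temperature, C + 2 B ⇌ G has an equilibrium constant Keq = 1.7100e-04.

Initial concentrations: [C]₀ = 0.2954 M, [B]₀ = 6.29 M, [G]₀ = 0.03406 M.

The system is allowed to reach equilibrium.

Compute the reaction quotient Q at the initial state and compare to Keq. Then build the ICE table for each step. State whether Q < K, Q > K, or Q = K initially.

Q₀ = 0.002914; Q > K (proceeds reverse)

Q₀ = 0.002914 vs Keq = 1.7100e-04 ⇒ Q>K, reverse
Step 1:
                  C         B         G
  Initial    0.2954      6.29   0.03406
  Change     0.0318    0.0636   -0.0318
  Equil      0.3272     6.354  0.002259
  solve Keq expr → x = -0.0318; check Q = 1.7100e-04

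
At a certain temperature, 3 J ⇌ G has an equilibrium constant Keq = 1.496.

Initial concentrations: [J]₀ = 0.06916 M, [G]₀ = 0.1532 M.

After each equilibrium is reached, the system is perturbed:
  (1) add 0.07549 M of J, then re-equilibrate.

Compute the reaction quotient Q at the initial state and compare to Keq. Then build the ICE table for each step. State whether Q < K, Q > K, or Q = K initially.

Q₀ = 463.1 vs Keq = 1.496 ⇒ Q>K, reverse
Step 1:
                  J         G
  I         0.06916    0.1532
  C          0.2756  -0.09188
  E          0.3448   0.06132
  solve Keq expr → x = -0.09188; check Q = 1.496
Then add 0.07549 M of J.
Step 2:
                  J         G
  I          0.4203   0.06132
  C        -0.04786   0.01595
  E          0.3724   0.07728
  solve Keq expr → x = 0.01595; check Q = 1.496

Q₀ = 463.1; Q > K (proceeds reverse)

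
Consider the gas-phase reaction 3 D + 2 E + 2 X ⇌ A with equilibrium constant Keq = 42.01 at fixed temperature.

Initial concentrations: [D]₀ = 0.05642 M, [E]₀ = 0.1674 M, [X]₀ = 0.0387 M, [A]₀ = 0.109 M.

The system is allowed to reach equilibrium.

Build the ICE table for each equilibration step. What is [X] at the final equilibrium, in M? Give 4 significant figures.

[X]_eq = 0.2322 M

Q₀ = 1.4461e+07 vs Keq = 42.01 ⇒ Q>K, reverse
Step 1:
                  D         E         X         A
  Initial   0.05642    0.1674    0.0387     0.109
  Change     0.2902    0.1935    0.1935  -0.09673
  Equil      0.3466    0.3609    0.2322   0.01227
  solve Keq expr → x = -0.09673; check Q = 42.01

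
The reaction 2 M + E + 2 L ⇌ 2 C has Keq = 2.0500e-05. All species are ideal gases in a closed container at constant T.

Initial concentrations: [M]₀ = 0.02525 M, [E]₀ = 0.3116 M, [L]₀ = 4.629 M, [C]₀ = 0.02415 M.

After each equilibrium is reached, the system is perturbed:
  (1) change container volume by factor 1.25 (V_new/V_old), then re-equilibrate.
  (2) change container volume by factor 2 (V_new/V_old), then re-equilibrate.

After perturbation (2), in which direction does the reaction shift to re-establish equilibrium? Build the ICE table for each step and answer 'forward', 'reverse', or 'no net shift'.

Direction: reverse

Q₀ = 0.137 vs Keq = 2.0500e-05 ⇒ Q>K, reverse
Step 1:
                   M          E          L          C
  init       0.02525     0.3116      4.629    0.02415
  Δ          0.02357    0.01178    0.02357   -0.02357
  eq         0.04882     0.3234      4.653 5.8477e-04
  solve Keq expr → x = -0.01178; check Q = 2.0500e-05
Then change container volume by factor 1.25 (V_new/V_old).
Step 2:
                   M          E          L          C
  init       0.03905     0.2587      3.722 4.6781e-04
  Δ       1.3189e-04 6.5944e-05 1.3189e-04 -1.3189e-04
  eq         0.03918     0.2588      3.722 3.3593e-04
  solve Keq expr → x = -6.5944e-05; check Q = 2.0500e-05
Then change container volume by factor 2 (V_new/V_old).
Step 3:
                   M          E          L          C
  init       0.01959     0.1294      1.861 1.6796e-04
  Δ       1.0823e-04 5.4117e-05 1.0823e-04 -1.0823e-04
  eq          0.0197     0.1294      1.861 5.9728e-05
  solve Keq expr → x = -5.4117e-05; check Q = 2.0500e-05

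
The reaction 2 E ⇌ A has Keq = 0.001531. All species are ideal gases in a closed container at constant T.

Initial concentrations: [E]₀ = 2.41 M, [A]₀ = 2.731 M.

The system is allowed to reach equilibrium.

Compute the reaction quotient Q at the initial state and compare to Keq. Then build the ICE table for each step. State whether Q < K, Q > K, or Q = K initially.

Q₀ = 0.4702; Q > K (proceeds reverse)

Q₀ = 0.4702 vs Keq = 0.001531 ⇒ Q>K, reverse
Step 1:
                    E           A
  Initial        2.41       2.731
  Change        5.281       -2.64
  Equil         7.691     0.09056
  solve Keq expr → x = -2.64; check Q = 0.001531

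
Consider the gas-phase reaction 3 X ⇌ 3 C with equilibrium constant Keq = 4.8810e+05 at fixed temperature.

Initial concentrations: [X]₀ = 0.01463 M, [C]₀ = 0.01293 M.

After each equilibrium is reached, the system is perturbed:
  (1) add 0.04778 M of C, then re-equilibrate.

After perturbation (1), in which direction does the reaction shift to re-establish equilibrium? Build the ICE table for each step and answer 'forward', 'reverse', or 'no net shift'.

Direction: reverse

Q₀ = 0.6903 vs Keq = 4.8810e+05 ⇒ Q<K, forward
Step 1:
                  X         C
  I         0.01463   0.01293
  C        -0.01428   0.01428
  E       3.4564e-04   0.02721
  solve Keq expr → x = 0.004761; check Q = 4.8810e+05
Then add 0.04778 M of C.
Step 2:
                  X         C
  I       3.4564e-04   0.07499
  C       5.9923e-04 -5.9923e-04
  E       9.4488e-04    0.0744
  solve Keq expr → x = -1.9974e-04; check Q = 4.8810e+05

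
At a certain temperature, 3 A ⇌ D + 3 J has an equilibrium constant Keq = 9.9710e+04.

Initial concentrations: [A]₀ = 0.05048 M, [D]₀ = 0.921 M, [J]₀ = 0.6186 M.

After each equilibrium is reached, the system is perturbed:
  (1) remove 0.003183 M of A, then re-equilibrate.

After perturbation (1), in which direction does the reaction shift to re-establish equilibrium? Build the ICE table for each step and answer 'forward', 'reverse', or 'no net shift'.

Direction: reverse

Q₀ = 1695 vs Keq = 9.9710e+04 ⇒ Q<K, forward
Step 1:
                   A          D          J
  init       0.05048      0.921     0.6186
  Δ         -0.03667    0.01222    0.03667
  eq         0.01381     0.9332     0.6553
  solve Keq expr → x = 0.01222; check Q = 9.9710e+04
Then remove 0.003183 M of A.
Step 2:
                   A          D          J
  init       0.01063     0.9332     0.6553
  Δ         0.003112  -0.001037  -0.003112
  eq         0.01374     0.9322     0.6522
  solve Keq expr → x = -0.001037; check Q = 9.9710e+04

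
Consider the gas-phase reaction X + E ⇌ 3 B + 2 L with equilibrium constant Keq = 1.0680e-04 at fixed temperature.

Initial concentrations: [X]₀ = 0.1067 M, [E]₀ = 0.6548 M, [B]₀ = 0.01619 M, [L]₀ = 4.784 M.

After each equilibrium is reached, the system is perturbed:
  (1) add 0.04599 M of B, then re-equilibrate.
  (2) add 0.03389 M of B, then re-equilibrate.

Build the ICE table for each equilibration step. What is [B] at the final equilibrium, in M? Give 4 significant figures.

Q₀ = 0.00139 vs Keq = 1.0680e-04 ⇒ Q>K, reverse
Step 1:
                   X          E          B          L
  init        0.1067     0.6548    0.01619      4.784
  Δ         0.003075   0.003075  -0.009225   -0.00615
  eq          0.1098     0.6579   0.006965      4.778
  solve Keq expr → x = -0.003075; check Q = 1.0680e-04
Then add 0.04599 M of B.
Step 2:
                   X          E          B          L
  init        0.1098     0.6579    0.05295      4.778
  Δ           0.0152     0.0152    -0.0456    -0.0304
  eq           0.125     0.6731   0.007359      4.747
  solve Keq expr → x = -0.0152; check Q = 1.0680e-04
Then add 0.03389 M of B.
Step 3:
                   X          E          B          L
  init         0.125     0.6731    0.04125      4.747
  Δ           0.0112     0.0112   -0.03361   -0.02241
  eq          0.1362     0.6843   0.007639      4.725
  solve Keq expr → x = -0.0112; check Q = 1.0680e-04

[B]_eq = 0.007639 M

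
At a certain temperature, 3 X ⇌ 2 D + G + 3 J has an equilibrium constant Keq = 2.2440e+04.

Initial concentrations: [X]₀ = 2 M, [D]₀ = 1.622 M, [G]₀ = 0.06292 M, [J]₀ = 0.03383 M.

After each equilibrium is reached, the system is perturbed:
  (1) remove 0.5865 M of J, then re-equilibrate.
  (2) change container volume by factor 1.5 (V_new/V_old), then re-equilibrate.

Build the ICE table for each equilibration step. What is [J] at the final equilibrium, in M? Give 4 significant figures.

Q₀ = 8.0114e-07 vs Keq = 2.2440e+04 ⇒ Q<K, forward
Step 1:
                  X         D         G         J
  init            2     1.622   0.06292   0.03383
  Δ          -1.879     1.253    0.6263     1.879
  eq         0.1211     2.875    0.6892     1.913
  solve Keq expr → x = 0.6263; check Q = 2.2440e+04
Then remove 0.5865 M of J.
Step 2:
                  X         D         G         J
  init       0.1211     2.875    0.6892     1.326
  Δ        -0.03405    0.0227   0.01135   0.03405
  eq        0.08705     2.897    0.7006      1.36
  solve Keq expr → x = 0.01135; check Q = 2.2440e+04
Then change container volume by factor 1.5 (V_new/V_old).
Step 3:
                  X         D         G         J
  init      0.05803     1.932     0.467    0.9069
  Δ        -0.01823   0.01215  0.006077   0.01823
  eq         0.0398     1.944    0.4731    0.9251
  solve Keq expr → x = 0.006077; check Q = 2.2440e+04

[J]_eq = 0.9251 M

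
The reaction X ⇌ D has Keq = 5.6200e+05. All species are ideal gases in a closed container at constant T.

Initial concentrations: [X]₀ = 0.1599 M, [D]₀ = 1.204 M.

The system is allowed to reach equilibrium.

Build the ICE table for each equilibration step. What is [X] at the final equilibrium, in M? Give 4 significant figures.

[X]_eq = 2.4269e-06 M

Q₀ = 7.53 vs Keq = 5.6200e+05 ⇒ Q<K, forward
Step 1:
                   X          D
  I           0.1599      1.204
  C          -0.1599     0.1599
  E       2.4269e-06      1.364
  solve Keq expr → x = 0.1599; check Q = 5.6200e+05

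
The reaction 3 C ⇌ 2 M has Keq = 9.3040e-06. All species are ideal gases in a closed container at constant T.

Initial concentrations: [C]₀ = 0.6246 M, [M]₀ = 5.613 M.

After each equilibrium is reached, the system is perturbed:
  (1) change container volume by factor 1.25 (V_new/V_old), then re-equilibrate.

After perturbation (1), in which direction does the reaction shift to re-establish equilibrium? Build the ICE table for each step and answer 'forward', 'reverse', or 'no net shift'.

Q₀ = 129.3 vs Keq = 9.3040e-06 ⇒ Q>K, reverse
Step 1:
                    C           M
  init         0.6246       5.613
  Δ             8.298      -5.532
  eq            8.922     0.08129
  solve Keq expr → x = -2.766; check Q = 9.3040e-06
Then change container volume by factor 1.25 (V_new/V_old).
Step 2:
                    C           M
  init          7.138     0.06503
  Δ           0.01011   -0.006742
  eq            7.148     0.05829
  solve Keq expr → x = -0.003371; check Q = 9.3040e-06

Direction: reverse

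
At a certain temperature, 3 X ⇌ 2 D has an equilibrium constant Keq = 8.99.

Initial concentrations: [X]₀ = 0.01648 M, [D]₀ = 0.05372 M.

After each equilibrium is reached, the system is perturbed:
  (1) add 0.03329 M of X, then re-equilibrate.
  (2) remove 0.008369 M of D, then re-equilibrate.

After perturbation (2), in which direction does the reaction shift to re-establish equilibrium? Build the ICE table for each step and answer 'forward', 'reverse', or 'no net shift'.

Q₀ = 644.8 vs Keq = 8.99 ⇒ Q>K, reverse
Step 1:
                   X          D
  Initial    0.01648    0.05372
  Change     0.03223   -0.02149
  Equil      0.04871    0.03223
  solve Keq expr → x = -0.01074; check Q = 8.99
Then add 0.03329 M of X.
Step 2:
                   X          D
  Initial      0.082    0.03223
  Change     -0.0204     0.0136
  Equil       0.0616    0.04584
  solve Keq expr → x = 0.006801; check Q = 8.99
Then remove 0.008369 M of D.
Step 3:
                   X          D
  Initial     0.0616    0.03747
  Change   -0.004752   0.003168
  Equil      0.05684    0.04064
  solve Keq expr → x = 0.001584; check Q = 8.99

Direction: forward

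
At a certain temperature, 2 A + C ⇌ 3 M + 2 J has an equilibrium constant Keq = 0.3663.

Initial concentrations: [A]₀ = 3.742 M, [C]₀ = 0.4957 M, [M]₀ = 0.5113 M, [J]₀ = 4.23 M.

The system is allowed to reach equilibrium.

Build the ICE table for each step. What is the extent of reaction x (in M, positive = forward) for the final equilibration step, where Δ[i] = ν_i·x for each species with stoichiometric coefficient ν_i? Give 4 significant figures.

Q₀ = 0.3446 vs Keq = 0.3663 ⇒ Q<K, forward
Step 1:
                  A         C         M         J
  Initial     3.742    0.4957    0.5113      4.23
  Change  -0.005689 -0.002845  0.008534  0.005689
  Equil       3.736    0.4929    0.5198     4.236
  solve Keq expr → x = 0.002845; check Q = 0.3663

x = 0.002845 M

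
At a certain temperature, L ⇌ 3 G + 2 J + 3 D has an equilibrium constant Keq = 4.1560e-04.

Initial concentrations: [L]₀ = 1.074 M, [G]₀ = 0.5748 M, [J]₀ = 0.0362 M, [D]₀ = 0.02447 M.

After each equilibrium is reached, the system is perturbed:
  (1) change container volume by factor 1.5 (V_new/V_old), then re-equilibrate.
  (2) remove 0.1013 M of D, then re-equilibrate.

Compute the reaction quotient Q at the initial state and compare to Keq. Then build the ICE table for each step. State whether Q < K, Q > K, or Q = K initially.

Q₀ = 3.3952e-09 vs Keq = 4.1560e-04 ⇒ Q<K, forward
Step 1:
                   L          G          J          D
  init         1.074     0.5748     0.0362    0.02447
  Δ         -0.08106     0.2432     0.1621     0.2432
  eq          0.9929      0.818     0.1983     0.2676
  solve Keq expr → x = 0.08106; check Q = 4.1560e-04
Then change container volume by factor 1.5 (V_new/V_old).
Step 2:
                   L          G          J          D
  init         0.662     0.5453     0.1322     0.1784
  Δ         -0.03526     0.1058    0.07052     0.1058
  eq          0.6267     0.6511     0.2027     0.2842
  solve Keq expr → x = 0.03526; check Q = 4.1560e-04
Then remove 0.1013 M of D.
Step 3:
                   L          G          J          D
  init        0.6267     0.6511     0.2027     0.1829
  Δ         -0.01729    0.05188    0.03459    0.05188
  eq          0.6094      0.703     0.2373     0.2348
  solve Keq expr → x = 0.01729; check Q = 4.1560e-04

Q₀ = 3.3952e-09; Q < K (proceeds forward)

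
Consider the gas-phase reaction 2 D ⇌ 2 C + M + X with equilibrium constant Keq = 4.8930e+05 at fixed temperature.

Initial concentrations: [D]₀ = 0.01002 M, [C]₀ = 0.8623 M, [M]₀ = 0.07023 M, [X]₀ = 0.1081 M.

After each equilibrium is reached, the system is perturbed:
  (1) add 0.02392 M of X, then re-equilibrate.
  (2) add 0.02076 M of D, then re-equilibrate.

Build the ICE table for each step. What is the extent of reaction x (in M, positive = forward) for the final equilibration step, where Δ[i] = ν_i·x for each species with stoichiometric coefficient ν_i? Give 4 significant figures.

Q₀ = 56.23 vs Keq = 4.8930e+05 ⇒ Q<K, forward
Step 1:
                  D         C         M         X
  Initial   0.01002    0.8623   0.07023    0.1081
  Change  -0.009905  0.009905  0.004953  0.004953
  Equil   1.1496e-04    0.8722   0.07518    0.1131
  solve Keq expr → x = 0.004953; check Q = 4.8930e+05
Then add 0.02392 M of X.
Step 2:
                  D         C         M         X
  Initial 1.1496e-04    0.8722   0.07518     0.137
  Change  1.1569e-05 -1.1569e-05 -5.7845e-06 -5.7845e-06
  Equil   1.2652e-04    0.8722   0.07518     0.137
  solve Keq expr → x = -5.7845e-06; check Q = 4.8930e+05
Then add 0.02076 M of D.
Step 3:
                  D         C         M         X
  Initial   0.02089    0.8722   0.07518     0.137
  Change   -0.02074   0.02074   0.01037   0.01037
  Equil   1.4332e-04    0.8929   0.08555    0.1473
  solve Keq expr → x = 0.01037; check Q = 4.8930e+05

x = 0.01037 M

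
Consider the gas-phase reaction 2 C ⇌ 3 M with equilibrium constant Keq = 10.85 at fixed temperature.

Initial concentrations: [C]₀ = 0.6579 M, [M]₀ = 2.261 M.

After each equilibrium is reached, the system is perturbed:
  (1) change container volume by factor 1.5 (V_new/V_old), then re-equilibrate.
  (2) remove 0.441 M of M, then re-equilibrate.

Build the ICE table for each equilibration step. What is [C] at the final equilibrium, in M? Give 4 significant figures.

Q₀ = 26.7 vs Keq = 10.85 ⇒ Q>K, reverse
Step 1:
                    C           M
  init         0.6579       2.261
  Δ            0.1876     -0.2815
  eq           0.8455        1.98
  solve Keq expr → x = -0.09382; check Q = 10.85
Then change container volume by factor 1.5 (V_new/V_old).
Step 2:
                    C           M
  init         0.5637        1.32
  Δ          -0.05755     0.08632
  eq           0.5061       1.406
  solve Keq expr → x = 0.02877; check Q = 10.85
Then remove 0.441 M of M.
Step 3:
                    C           M
  init         0.5061       0.965
  Δ           -0.1282      0.1923
  eq            0.378       1.157
  solve Keq expr → x = 0.06409; check Q = 10.85

[C]_eq = 0.378 M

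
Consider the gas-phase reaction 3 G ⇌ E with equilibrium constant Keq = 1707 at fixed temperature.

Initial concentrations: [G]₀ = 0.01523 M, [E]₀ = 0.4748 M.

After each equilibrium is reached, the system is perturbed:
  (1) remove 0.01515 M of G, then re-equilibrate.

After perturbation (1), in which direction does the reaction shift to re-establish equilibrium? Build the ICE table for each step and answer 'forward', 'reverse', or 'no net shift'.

Direction: reverse

Q₀ = 1.3440e+05 vs Keq = 1707 ⇒ Q>K, reverse
Step 1:
                   G          E
  Initial    0.01523     0.4748
  Change     0.04929   -0.01643
  Equil      0.06452     0.4584
  solve Keq expr → x = -0.01643; check Q = 1707
Then remove 0.01515 M of G.
Step 2:
                   G          E
  Initial    0.04937     0.4584
  Change     0.01492  -0.004972
  Equil      0.06428     0.4534
  solve Keq expr → x = -0.004972; check Q = 1707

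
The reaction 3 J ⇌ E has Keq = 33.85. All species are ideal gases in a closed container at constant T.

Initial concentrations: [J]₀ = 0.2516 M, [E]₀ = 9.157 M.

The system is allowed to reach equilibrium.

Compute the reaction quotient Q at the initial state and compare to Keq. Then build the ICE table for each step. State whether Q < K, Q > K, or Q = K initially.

Q₀ = 574.9; Q > K (proceeds reverse)

Q₀ = 574.9 vs Keq = 33.85 ⇒ Q>K, reverse
Step 1:
                   J          E
  I           0.2516      9.157
  C           0.3921    -0.1307
  E           0.6437      9.026
  solve Keq expr → x = -0.1307; check Q = 33.85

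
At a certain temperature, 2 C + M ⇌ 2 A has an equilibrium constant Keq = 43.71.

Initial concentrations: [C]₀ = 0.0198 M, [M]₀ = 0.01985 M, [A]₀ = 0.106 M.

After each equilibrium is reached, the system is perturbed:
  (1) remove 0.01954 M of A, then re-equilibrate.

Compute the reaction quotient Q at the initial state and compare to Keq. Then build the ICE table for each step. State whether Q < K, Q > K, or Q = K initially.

Q₀ = 1444 vs Keq = 43.71 ⇒ Q>K, reverse
Step 1:
                  C         M         A
  Initial    0.0198   0.01985     0.106
  Change    0.03536   0.01768  -0.03536
  Equil     0.05516   0.03753   0.07064
  solve Keq expr → x = -0.01768; check Q = 43.71
Then remove 0.01954 M of A.
Step 2:
                  C         M         A
  Initial   0.05516   0.03753    0.0511
  Change  -0.007237 -0.003619  0.007237
  Equil     0.04792   0.03391   0.05834
  solve Keq expr → x = 0.003619; check Q = 43.71

Q₀ = 1444; Q > K (proceeds reverse)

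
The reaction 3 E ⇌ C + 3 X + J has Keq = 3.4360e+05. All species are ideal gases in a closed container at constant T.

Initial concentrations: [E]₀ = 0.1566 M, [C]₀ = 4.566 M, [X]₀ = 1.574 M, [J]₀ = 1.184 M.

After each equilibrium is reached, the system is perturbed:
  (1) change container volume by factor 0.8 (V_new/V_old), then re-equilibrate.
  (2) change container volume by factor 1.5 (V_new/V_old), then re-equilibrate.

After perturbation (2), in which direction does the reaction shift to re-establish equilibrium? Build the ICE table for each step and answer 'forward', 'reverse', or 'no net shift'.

Q₀ = 5489 vs Keq = 3.4360e+05 ⇒ Q<K, forward
Step 1:
                  E         C         X         J
  init       0.1566     4.566     1.574     1.184
  Δ         -0.1137   0.03791    0.1137   0.03791
  eq        0.04286     4.604     1.688     1.222
  solve Keq expr → x = 0.03791; check Q = 3.4360e+05
Then change container volume by factor 0.8 (V_new/V_old).
Step 2:
                  E         C         X         J
  init      0.05357     5.755      2.11     1.527
  Δ        0.008301 -0.002767 -0.008301 -0.002767
  eq        0.06187     5.752     2.101     1.525
  solve Keq expr → x = -0.002767; check Q = 3.4360e+05
Then change container volume by factor 1.5 (V_new/V_old).
Step 3:
                  E         C         X         J
  init      0.04125     3.835     1.401     1.016
  Δ       -0.009514  0.003171  0.009514  0.003171
  eq        0.03173     3.838      1.41      1.02
  solve Keq expr → x = 0.003171; check Q = 3.4360e+05

Direction: forward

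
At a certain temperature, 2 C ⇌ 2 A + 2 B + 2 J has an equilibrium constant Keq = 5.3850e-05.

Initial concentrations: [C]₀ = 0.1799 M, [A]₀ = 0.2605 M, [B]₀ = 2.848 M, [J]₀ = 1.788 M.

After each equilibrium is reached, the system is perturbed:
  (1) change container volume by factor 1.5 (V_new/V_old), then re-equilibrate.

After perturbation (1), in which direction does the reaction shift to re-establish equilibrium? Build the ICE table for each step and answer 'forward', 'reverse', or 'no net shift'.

Direction: forward

Q₀ = 54.37 vs Keq = 5.3850e-05 ⇒ Q>K, reverse
Step 1:
                  C         A         B         J
  I          0.1799    0.2605     2.848     1.788
  C          0.2597   -0.2597   -0.2597   -0.2597
  E          0.4396 8.1546e-04     2.588     1.528
  solve Keq expr → x = -0.1298; check Q = 5.3850e-05
Then change container volume by factor 1.5 (V_new/V_old).
Step 2:
                  C         A         B         J
  I          0.2931 5.4364e-04     1.726     1.019
  C       -6.7545e-04 6.7545e-04 6.7545e-04 6.7545e-04
  E          0.2924  0.001219     1.726      1.02
  solve Keq expr → x = 3.3772e-04; check Q = 5.3850e-05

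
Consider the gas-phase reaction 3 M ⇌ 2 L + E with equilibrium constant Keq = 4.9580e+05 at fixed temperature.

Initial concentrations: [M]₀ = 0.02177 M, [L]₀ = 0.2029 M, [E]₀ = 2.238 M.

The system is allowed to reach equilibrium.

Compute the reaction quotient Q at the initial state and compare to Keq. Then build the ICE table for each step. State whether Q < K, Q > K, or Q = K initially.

Q₀ = 8930 vs Keq = 4.9580e+05 ⇒ Q<K, forward
Step 1:
                    M           L           E
  Initial     0.02177      0.2029       2.238
  Change     -0.01586     0.01057    0.005287
  Equil      0.005908      0.2135       2.243
  solve Keq expr → x = 0.005287; check Q = 4.9580e+05

Q₀ = 8930; Q < K (proceeds forward)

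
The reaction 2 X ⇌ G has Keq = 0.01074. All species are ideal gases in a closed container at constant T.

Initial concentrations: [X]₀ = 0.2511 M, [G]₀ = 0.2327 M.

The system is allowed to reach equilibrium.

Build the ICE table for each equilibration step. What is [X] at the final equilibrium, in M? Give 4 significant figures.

[X]_eq = 0.7058 M

Q₀ = 3.691 vs Keq = 0.01074 ⇒ Q>K, reverse
Step 1:
                    X           G
  init         0.2511      0.2327
  Δ            0.4547     -0.2273
  eq           0.7058     0.00535
  solve Keq expr → x = -0.2273; check Q = 0.01074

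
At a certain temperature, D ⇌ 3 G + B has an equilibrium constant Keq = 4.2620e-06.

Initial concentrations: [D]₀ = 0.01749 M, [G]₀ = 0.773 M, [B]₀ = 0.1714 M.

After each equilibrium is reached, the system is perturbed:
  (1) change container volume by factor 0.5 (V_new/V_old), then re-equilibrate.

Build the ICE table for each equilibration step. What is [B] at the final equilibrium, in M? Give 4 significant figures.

[B]_eq = 1.1608e-05 M

Q₀ = 4.526 vs Keq = 4.2620e-06 ⇒ Q>K, reverse
Step 1:
                  D         G         B
  init      0.01749     0.773    0.1714
  Δ          0.1714   -0.5141   -0.1714
  eq         0.1888    0.2589 4.6358e-05
  solve Keq expr → x = -0.1714; check Q = 4.2620e-06
Then change container volume by factor 0.5 (V_new/V_old).
Step 2:
                  D         G         B
  init       0.3777    0.5179 9.2716e-05
  Δ       8.1107e-05 -2.4332e-04 -8.1107e-05
  eq         0.3778    0.5176 1.1608e-05
  solve Keq expr → x = -8.1107e-05; check Q = 4.2620e-06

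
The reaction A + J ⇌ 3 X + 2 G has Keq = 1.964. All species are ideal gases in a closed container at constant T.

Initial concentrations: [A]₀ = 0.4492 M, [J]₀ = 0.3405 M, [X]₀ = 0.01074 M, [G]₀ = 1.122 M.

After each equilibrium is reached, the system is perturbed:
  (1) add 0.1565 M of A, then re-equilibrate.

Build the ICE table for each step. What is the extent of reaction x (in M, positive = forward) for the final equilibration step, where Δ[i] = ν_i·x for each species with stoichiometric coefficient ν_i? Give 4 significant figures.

x = 0.01291 M

Q₀ = 1.0196e-05 vs Keq = 1.964 ⇒ Q<K, forward
Step 1:
                    A           J           X           G
  Initial      0.4492      0.3405     0.01074       1.122
  Change      -0.1321     -0.1321      0.3964      0.2643
  Equil        0.3171      0.2084      0.4072       1.386
  solve Keq expr → x = 0.1321; check Q = 1.964
Then add 0.1565 M of A.
Step 2:
                    A           J           X           G
  Initial      0.4736      0.2084      0.4072       1.386
  Change     -0.01291    -0.01291     0.03874     0.02583
  Equil        0.4606      0.1954      0.4459       1.412
  solve Keq expr → x = 0.01291; check Q = 1.964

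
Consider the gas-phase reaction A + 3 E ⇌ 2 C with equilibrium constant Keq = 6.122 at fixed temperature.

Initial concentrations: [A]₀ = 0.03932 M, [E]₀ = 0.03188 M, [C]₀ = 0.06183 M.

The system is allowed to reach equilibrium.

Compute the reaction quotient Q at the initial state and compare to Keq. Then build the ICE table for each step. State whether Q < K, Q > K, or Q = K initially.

Q₀ = 3001; Q > K (proceeds reverse)

Q₀ = 3001 vs Keq = 6.122 ⇒ Q>K, reverse
Step 1:
                   A          E          C
  Initial    0.03932    0.03188    0.06183
  Change     0.02169    0.06507   -0.04338
  Equil      0.06101    0.09695    0.01845
  solve Keq expr → x = -0.02169; check Q = 6.122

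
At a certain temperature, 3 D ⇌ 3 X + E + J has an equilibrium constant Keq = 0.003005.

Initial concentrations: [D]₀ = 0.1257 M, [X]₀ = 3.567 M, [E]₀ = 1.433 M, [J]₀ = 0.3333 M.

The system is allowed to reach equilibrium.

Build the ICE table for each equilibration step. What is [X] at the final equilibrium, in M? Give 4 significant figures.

[X]_eq = 2.568 M

Q₀ = 1.0914e+04 vs Keq = 0.003005 ⇒ Q>K, reverse
Step 1:
                   D          X          E          J
  init        0.1257      3.567      1.433     0.3333
  Δ           0.9992    -0.9992    -0.3331    -0.3331
  eq           1.125      2.568        1.1 2.2970e-04
  solve Keq expr → x = -0.3331; check Q = 0.003005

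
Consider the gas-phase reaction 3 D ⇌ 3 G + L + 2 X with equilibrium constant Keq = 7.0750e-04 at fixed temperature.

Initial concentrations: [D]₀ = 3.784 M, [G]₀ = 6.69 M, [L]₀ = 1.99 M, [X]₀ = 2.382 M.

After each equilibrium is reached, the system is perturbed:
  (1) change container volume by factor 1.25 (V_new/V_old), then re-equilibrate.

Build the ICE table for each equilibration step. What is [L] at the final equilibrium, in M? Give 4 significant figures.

Q₀ = 62.4 vs Keq = 7.0750e-04 ⇒ Q>K, reverse
Step 1:
                  D         G         L         X
  init        3.784      6.69      1.99     2.382
  Δ            3.43     -3.43    -1.143    -2.287
  eq          7.214      3.26    0.8466   0.09518
  solve Keq expr → x = -1.143; check Q = 7.0750e-04
Then change container volume by factor 1.25 (V_new/V_old).
Step 2:
                  D         G         L         X
  init        5.771     2.608    0.6773   0.07614
  Δ        -0.03887   0.03887   0.01296   0.02591
  eq          5.733     2.647    0.6902    0.1021
  solve Keq expr → x = 0.01296; check Q = 7.0750e-04

[L]_eq = 0.6902 M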